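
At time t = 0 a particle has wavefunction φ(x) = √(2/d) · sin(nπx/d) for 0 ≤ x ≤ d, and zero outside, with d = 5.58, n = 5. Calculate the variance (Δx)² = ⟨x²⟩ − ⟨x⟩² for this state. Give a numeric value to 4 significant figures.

Compute ⟨x⟩ and ⟨x²⟩ separately, then (Δx)² = ⟨x²⟩ − ⟨x⟩².
With sin²θ = (1 − cos2θ)/2 on 0 ≤ x ≤ d: ∫sin²(nπx/d) dx = d/2, ∫x·sin²(nπx/d) dx = d²/4, ∫x²·sin²(nπx/d) dx = d³·(1/6 − 1/(4n²π²)); higher powers xᵏ the same way, integrating xᵏ·cos(2nπx/d) by parts.
⟨x⟩ = 2.7900 and ⟨x²⟩ = 10.316.
(Δx)² = 10.316 − (2.7900)² = 2.5316.

2.532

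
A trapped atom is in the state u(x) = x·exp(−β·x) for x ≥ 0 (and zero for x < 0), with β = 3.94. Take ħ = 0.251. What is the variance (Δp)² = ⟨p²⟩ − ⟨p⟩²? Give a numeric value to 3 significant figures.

Compute ⟨p⟩ and ⟨p²⟩ separately; (Δp)² = ⟨p²⟩ − ⟨p⟩².
Differentiate x·exp(−β·x) with the product rule; every integrand then reduces to terms xʲ·e^(−2βx) on [0, ∞), with ∫₀^∞ xʲ·e^(−2βx) dx = j!/(2β)^(j+1).
Normalization: ∫|u|² dx = 0.0040874.
⟨p⟩ = 0.0000 and ⟨p²⟩ = 0.97800.
(Δp)² = 0.97800 − (0.0000)² = 0.97800.

0.978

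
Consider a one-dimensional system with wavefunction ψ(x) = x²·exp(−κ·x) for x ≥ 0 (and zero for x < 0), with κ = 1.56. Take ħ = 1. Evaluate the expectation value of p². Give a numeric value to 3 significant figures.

p² ψ = −ħ² d²ψ/dx²; ⟨p²⟩ = −ħ² ∫ ψ*·ψ'' dx / ∫|ψ|² dx.
Differentiate x²·exp(−κ·x) with the product rule; every integrand then reduces to terms xʲ·e^(−2κx) on [0, ∞), with ∫₀^∞ xʲ·e^(−2κx) dx = j!/(2κ)^(j+1).
State is unnormalized: ∫|ψ|² dx = 0.081178, and ∫ψ*·(−ħ² ψ'') dx = 0.065852, so ⟨p²⟩ = 0.065852 / 0.081178.
⟨p²⟩ = 0.81120.

0.811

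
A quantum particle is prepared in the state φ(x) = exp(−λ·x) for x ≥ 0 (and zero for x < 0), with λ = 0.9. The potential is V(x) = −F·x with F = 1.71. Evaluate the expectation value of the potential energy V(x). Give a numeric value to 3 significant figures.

⟨V⟩ = ∫ V(x)·|φ|² dx / ∫|φ|² dx.
Every integrand reduces to terms xʲ·e^(−2λx) on [0, ∞); use ∫₀^∞ xʲ·e^(−2λx) dx = j!/(2λ)^(j+1).
State is unnormalized: ∫|φ|² dx = 0.55556, and ∫φ*·V(x)·φ dx = -0.52778, so ⟨V⟩ = -0.52778 / 0.55556.
⟨V⟩ = -0.95000.

-0.950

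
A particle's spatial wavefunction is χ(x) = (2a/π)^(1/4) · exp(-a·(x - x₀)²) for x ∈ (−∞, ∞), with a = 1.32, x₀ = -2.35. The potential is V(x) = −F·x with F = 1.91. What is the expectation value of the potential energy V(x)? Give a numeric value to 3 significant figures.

4.49

⟨V⟩ = ∫ V(x)·|χ|² dx.
Gaussian moments (u = x − x₀): ∫u^(2j)·e^(−2au²) du = (2j−1)!!/(4a)^j · √(π/(2a)), odd powers integrate to 0; here √(π/(2a)) = 1.0909.
⟨V⟩ = 4.4885.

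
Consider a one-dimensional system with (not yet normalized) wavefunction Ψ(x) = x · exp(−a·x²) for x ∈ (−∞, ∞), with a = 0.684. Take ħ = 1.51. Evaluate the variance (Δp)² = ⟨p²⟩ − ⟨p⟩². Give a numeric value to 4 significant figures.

Compute ⟨p⟩ and ⟨p²⟩ separately; (Δp)² = ⟨p²⟩ − ⟨p⟩².
Expand each integrand as polynomial × e^(−2ax²) and use ∫x^(2j)·e^(−2ax²) dx = (2j−1)!!/(4a)^j · √(π/(2a)), odd powers → 0; here √(π/(2a)) = 1.5154. Differentiate with the product rule, d/dx e^(−ax²) = −2ax·e^(−ax²).
Normalization: ∫|Ψ|² dx = 0.55388.
⟨p⟩ = 0.0000 and ⟨p²⟩ = 4.6788.
(Δp)² = 4.6788 − (0.0000)² = 4.6788.

4.679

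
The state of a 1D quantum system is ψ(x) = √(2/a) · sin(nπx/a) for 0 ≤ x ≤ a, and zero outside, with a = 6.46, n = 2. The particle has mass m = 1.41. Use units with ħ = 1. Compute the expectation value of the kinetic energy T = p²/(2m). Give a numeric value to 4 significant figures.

0.3355

T = −(ħ²/2m) d²/dx², so ⟨T⟩ = −(ħ²/2m) ∫ ψ*·ψ'' dx; with m = 1.41.
d/dx sin(nπx/a) = (nπ/a)·cos(nπx/a) and d²/dx² sin(nπx/a) = −(nπ/a)²·sin(nπx/a); on 0 ≤ x ≤ a, ∫sin²(nπx/a) dx = a/2 and ∫sin(nπx/a)·cos(nπx/a) dx = 0.
⟨T⟩ = 0.33546.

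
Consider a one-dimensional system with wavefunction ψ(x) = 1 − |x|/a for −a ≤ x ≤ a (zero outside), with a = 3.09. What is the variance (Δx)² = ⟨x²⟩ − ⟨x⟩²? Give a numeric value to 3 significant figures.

0.955

Compute ⟨x⟩ and ⟨x²⟩ separately, then (Δx)² = ⟨x²⟩ − ⟨x⟩².
ψ is even, so ∫ over [−a, a] = 2∫₀ᵃ with ψ = 1 − x/a there: ∫₀ᵃ (1 − x/a)² dx = a/3, ∫₀ᵃ x²(1 − x/a)² dx = a³/30, ∫₀ᵃ x⁴(1 − x/a)² dx = a⁵/105.
Normalization: ∫|ψ|² dx = 2.0600.
⟨x⟩ = 0.0000 and ⟨x²⟩ = 0.95481.
(Δx)² = 0.95481 − (0.0000)² = 0.95481.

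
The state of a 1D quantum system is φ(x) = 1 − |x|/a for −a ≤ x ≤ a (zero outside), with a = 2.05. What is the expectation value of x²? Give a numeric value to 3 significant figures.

⟨x²⟩ = ∫ x²·|φ|² dx / ∫|φ|² dx (integrals over the domain).
φ is even, so ∫ over [−a, a] = 2∫₀ᵃ with φ = 1 − x/a there: ∫₀ᵃ (1 − x/a)² dx = a/3, ∫₀ᵃ x²(1 − x/a)² dx = a³/30, ∫₀ᵃ x⁴(1 − x/a)² dx = a⁵/105.
State is unnormalized: ∫|φ|² dx = 1.3667, and ∫φ*·x²·φ dx = 0.57434, so ⟨x²⟩ = 0.57434 / 1.3667.
⟨x²⟩ = 0.42025.

0.420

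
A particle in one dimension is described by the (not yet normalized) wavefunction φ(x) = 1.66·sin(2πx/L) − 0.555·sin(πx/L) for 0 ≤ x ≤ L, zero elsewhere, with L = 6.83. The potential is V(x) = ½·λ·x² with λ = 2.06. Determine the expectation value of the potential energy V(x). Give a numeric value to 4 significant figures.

⟨V⟩ = ∫ V(x)·|φ|² dx / ∫|φ|² dx.
On 0 ≤ x ≤ L (j ≠ l): ∫sin²(jπx/L) dx = L/2, ∫sin(jπx/L)·sin(lπx/L) dx = 0; diagonal moments ∫x·sin²(jπx/L) dx = L²/4, ∫x²·sin²(jπx/L) dx = L³·(1/6 − 1/(4j²π²)); cross terms ∫x·sin(jπx/L)·sin(lπx/L) dx = 0 for j + l even and −4jlL²/(π²(j² − l²)²) for j + l odd, ∫x²·sin(jπx/L)·sin(lπx/L) dx = (−1)^(j+l)·4jlL³/(π²(j² − l²)²); higher powers the same way via product-to-sum and parts.
State is unnormalized: ∫|φ|² dx = 10.462, and ∫φ*·V(x)·φ dx = 213.74, so ⟨V⟩ = 213.74 / 10.462.
⟨V⟩ = 20.429.

20.43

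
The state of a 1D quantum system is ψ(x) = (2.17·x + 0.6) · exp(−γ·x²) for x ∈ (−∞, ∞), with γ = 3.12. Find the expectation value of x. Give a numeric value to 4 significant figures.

⟨x⟩ = ∫ x·|ψ|² dx / ∫|ψ|² dx (integrals over the domain).
Expand each integrand as polynomial × e^(−2γx²) and use ∫x^(2j)·e^(−2γx²) dx = (2j−1)!!/(4γ)^j · √(π/(2γ)), odd powers → 0; here √(π/(2γ)) = 0.70955.
State is unnormalized: ∫|ψ|² dx = 0.52316, and ∫ψ*·x·ψ dx = 0.14805, so ⟨x⟩ = 0.14805 / 0.52316.
⟨x⟩ = 0.28299.

0.2830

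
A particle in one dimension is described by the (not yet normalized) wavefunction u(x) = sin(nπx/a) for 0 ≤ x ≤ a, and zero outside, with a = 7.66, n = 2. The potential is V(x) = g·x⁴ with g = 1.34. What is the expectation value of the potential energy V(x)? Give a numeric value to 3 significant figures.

810.

⟨V⟩ = ∫ V(x)·|u|² dx / ∫|u|² dx.
With sin²θ = (1 − cos2θ)/2 on 0 ≤ x ≤ a: ∫sin²(nπx/a) dx = a/2, ∫x·sin²(nπx/a) dx = a²/4, ∫x²·sin²(nπx/a) dx = a³·(1/6 − 1/(4n²π²)); higher powers xᵏ the same way, integrating xᵏ·cos(2nπx/a) by parts.
State is unnormalized: ∫|u|² dx = 3.8300, and ∫u*·V(x)·u dx = 3103.3, so ⟨V⟩ = 3103.3 / 3.8300.
⟨V⟩ = 810.26.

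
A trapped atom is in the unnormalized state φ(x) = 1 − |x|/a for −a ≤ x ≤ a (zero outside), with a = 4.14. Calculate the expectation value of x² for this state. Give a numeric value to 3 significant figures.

⟨x²⟩ = ∫ x²·|φ|² dx / ∫|φ|² dx (integrals over the domain).
φ is even, so ∫ over [−a, a] = 2∫₀ᵃ with φ = 1 − x/a there: ∫₀ᵃ (1 − x/a)² dx = a/3, ∫₀ᵃ x²(1 − x/a)² dx = a³/30, ∫₀ᵃ x⁴(1 − x/a)² dx = a⁵/105.
State is unnormalized: ∫|φ|² dx = 2.7600, and ∫φ*·x²·φ dx = 4.7305, so ⟨x²⟩ = 4.7305 / 2.7600.
⟨x²⟩ = 1.7140.

1.71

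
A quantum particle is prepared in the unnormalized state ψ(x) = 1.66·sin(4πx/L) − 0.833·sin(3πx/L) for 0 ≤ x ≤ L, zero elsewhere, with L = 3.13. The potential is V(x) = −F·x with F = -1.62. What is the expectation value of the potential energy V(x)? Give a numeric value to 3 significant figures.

3.34

⟨V⟩ = ∫ V(x)·|ψ|² dx / ∫|ψ|² dx.
On 0 ≤ x ≤ L (j ≠ l): ∫sin²(jπx/L) dx = L/2, ∫sin(jπx/L)·sin(lπx/L) dx = 0; diagonal moments ∫x·sin²(jπx/L) dx = L²/4, ∫x²·sin²(jπx/L) dx = L³·(1/6 − 1/(4j²π²)); cross terms ∫x·sin(jπx/L)·sin(lπx/L) dx = 0 for j + l even and −4jlL²/(π²(j² − l²)²) for j + l odd, ∫x²·sin(jπx/L)·sin(lπx/L) dx = (−1)^(j+l)·4jlL³/(π²(j² − l²)²); higher powers the same way via product-to-sum and parts.
State is unnormalized: ∫|ψ|² dx = 5.3985, and ∫ψ*·V(x)·ψ dx = 18.043, so ⟨V⟩ = 18.043 / 5.3985.
⟨V⟩ = 3.3423.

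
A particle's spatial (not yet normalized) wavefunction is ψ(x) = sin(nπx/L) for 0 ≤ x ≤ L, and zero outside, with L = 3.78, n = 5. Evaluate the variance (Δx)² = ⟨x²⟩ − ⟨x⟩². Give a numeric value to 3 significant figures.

1.16

Compute ⟨x⟩ and ⟨x²⟩ separately, then (Δx)² = ⟨x²⟩ − ⟨x⟩².
With sin²θ = (1 − cos2θ)/2 on 0 ≤ x ≤ L: ∫sin²(nπx/L) dx = L/2, ∫x·sin²(nπx/L) dx = L²/4, ∫x²·sin²(nπx/L) dx = L³·(1/6 − 1/(4n²π²)); higher powers xᵏ the same way, integrating xᵏ·cos(2nπx/L) by parts.
Normalization: ∫|ψ|² dx = 1.8900.
⟨x⟩ = 1.8900 and ⟨x²⟩ = 4.7338.
(Δx)² = 4.7338 − (1.8900)² = 1.1617.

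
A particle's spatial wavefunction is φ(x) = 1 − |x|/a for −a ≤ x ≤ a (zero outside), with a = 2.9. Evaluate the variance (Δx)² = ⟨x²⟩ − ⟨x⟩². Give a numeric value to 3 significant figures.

0.841

Compute ⟨x⟩ and ⟨x²⟩ separately, then (Δx)² = ⟨x²⟩ − ⟨x⟩².
φ is even, so ∫ over [−a, a] = 2∫₀ᵃ with φ = 1 − x/a there: ∫₀ᵃ (1 − x/a)² dx = a/3, ∫₀ᵃ x²(1 − x/a)² dx = a³/30, ∫₀ᵃ x⁴(1 − x/a)² dx = a⁵/105.
Normalization: ∫|φ|² dx = 1.9333.
⟨x⟩ = 0.0000 and ⟨x²⟩ = 0.84100.
(Δx)² = 0.84100 − (0.0000)² = 0.84100.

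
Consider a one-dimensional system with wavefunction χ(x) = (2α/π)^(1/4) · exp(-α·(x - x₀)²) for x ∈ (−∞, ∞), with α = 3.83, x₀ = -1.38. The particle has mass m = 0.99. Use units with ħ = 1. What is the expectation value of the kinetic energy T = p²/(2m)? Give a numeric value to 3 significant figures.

T = −(ħ²/2m) d²/dx², so ⟨T⟩ = −(ħ²/2m) ∫ χ*·χ'' dx; with m = 0.99.
Gaussian moments (u = x − x₀): ∫u^(2j)·e^(−2αu²) du = (2j−1)!!/(4α)^j · √(π/(2α)), odd powers integrate to 0; here √(π/(2α)) = 0.64041. Derivatives: d/dx e^(−αu²) = −2αu·e^(−αu²), d²/dx² e^(−αu²) = (4α²u² − 2α)·e^(−αu²).
⟨T⟩ = 1.9343.

1.93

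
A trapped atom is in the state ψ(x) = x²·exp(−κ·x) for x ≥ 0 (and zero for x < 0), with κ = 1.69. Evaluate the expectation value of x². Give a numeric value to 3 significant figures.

2.63

⟨x²⟩ = ∫ x²·|ψ|² dx / ∫|ψ|² dx (integrals over the domain).
Every integrand reduces to terms xʲ·e^(−2κx) on [0, ∞); use ∫₀^∞ xʲ·e^(−2κx) dx = j!/(2κ)^(j+1).
State is unnormalized: ∫|ψ|² dx = 0.054404, and ∫ψ*·x²·ψ dx = 0.14286, so ⟨x²⟩ = 0.14286 / 0.054404.
⟨x²⟩ = 2.6260.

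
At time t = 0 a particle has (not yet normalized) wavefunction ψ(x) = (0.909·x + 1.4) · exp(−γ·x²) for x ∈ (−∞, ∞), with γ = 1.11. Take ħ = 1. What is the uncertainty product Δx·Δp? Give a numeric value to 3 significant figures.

0.501

Δx = √(⟨x²⟩−⟨x⟩²), Δp = √(⟨p²⟩−⟨p⟩²).
Expand each integrand as polynomial × e^(−2γx²) and use ∫x^(2j)·e^(−2γx²) dx = (2j−1)!!/(4γ)^j · √(π/(2γ)), odd powers → 0; here √(π/(2γ)) = 1.1896. Differentiate with the product rule, d/dx e^(−γx²) = −2γx·e^(−γx²).
Normalization: ∫|ψ|² dx = 2.5530.
⟨x⟩ = 0.26711, ⟨x²⟩ = 0.26429 ⇒ Δx = 0.43925.
⟨p⟩ = 0.0000, ⟨p²⟩ = 1.3025 ⇒ Δp = 1.1413.
Δx·Δp = 0.50130.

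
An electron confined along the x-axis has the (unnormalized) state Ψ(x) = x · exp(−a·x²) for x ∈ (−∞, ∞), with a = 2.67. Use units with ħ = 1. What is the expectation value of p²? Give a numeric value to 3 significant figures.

p² Ψ = −ħ² d²Ψ/dx²; ⟨p²⟩ = −ħ² ∫ Ψ*·Ψ'' dx / ∫|Ψ|² dx.
Expand each integrand as polynomial × e^(−2ax²) and use ∫x^(2j)·e^(−2ax²) dx = (2j−1)!!/(4a)^j · √(π/(2a)), odd powers → 0; here √(π/(2a)) = 0.76702. Differentiate with the product rule, d/dx e^(−ax²) = −2ax·e^(−ax²).
State is unnormalized: ∫|Ψ|² dx = 0.071818, and ∫Ψ*·(−ħ² Ψ'') dx = 0.57526, so ⟨p²⟩ = 0.57526 / 0.071818.
⟨p²⟩ = 8.0100.

8.01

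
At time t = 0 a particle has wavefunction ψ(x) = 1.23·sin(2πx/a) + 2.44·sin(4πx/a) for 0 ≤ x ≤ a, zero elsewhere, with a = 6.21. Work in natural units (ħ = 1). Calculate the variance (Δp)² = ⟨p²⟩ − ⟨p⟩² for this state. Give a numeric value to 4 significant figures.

3.473

Compute ⟨p⟩ and ⟨p²⟩ separately; (Δp)² = ⟨p²⟩ − ⟨p⟩².
d²/dx² sin(jπx/a) = −(jπ/a)²·sin(jπx/a); on 0 ≤ x ≤ a, ∫sin²(jπx/a) dx = a/2 and ∫sin(jπx/a)·sin(lπx/a) dx = 0 for j ≠ l, so only diagonal terms survive in ∫|ψ|² and ∫ψ·ψ″; ∫ψ·ψ′ dx = [ψ²/2] between the walls = 0.
Normalization: ∫|ψ|² dx = 23.183.
⟨p⟩ = 0.0000 and ⟨p²⟩ = 3.4725.
(Δp)² = 3.4725 − (0.0000)² = 3.4725.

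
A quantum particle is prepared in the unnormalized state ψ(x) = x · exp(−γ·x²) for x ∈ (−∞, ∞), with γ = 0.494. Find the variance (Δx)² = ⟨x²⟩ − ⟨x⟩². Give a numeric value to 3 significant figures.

1.52

Compute ⟨x⟩ and ⟨x²⟩ separately, then (Δx)² = ⟨x²⟩ − ⟨x⟩².
Expand each integrand as polynomial × e^(−2γx²) and use ∫x^(2j)·e^(−2γx²) dx = (2j−1)!!/(4γ)^j · √(π/(2γ)), odd powers → 0; here √(π/(2γ)) = 1.7832.
Normalization: ∫|ψ|² dx = 0.90242.
⟨x⟩ = 0.0000 and ⟨x²⟩ = 1.5182.
(Δx)² = 1.5182 − (0.0000)² = 1.5182.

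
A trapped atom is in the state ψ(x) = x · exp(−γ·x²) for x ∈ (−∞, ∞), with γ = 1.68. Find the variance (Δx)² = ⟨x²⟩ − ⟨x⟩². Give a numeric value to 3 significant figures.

Compute ⟨x⟩ and ⟨x²⟩ separately, then (Δx)² = ⟨x²⟩ − ⟨x⟩².
Expand each integrand as polynomial × e^(−2γx²) and use ∫x^(2j)·e^(−2γx²) dx = (2j−1)!!/(4γ)^j · √(π/(2γ)), odd powers → 0; here √(π/(2γ)) = 0.96695.
Normalization: ∫|ψ|² dx = 0.14389.
⟨x⟩ = 0.0000 and ⟨x²⟩ = 0.44643.
(Δx)² = 0.44643 − (0.0000)² = 0.44643.

0.446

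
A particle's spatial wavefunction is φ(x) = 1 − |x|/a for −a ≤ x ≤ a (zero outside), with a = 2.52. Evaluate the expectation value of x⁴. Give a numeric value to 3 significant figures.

1.15

⟨x⁴⟩ = ∫ x⁴·|φ|² dx / ∫|φ|² dx (integrals over the domain).
φ is even, so ∫ over [−a, a] = 2∫₀ᵃ with φ = 1 − x/a there: ∫₀ᵃ (1 − x/a)² dx = a/3, ∫₀ᵃ x²(1 − x/a)² dx = a³/30, ∫₀ᵃ x⁴(1 − x/a)² dx = a⁵/105.
State is unnormalized: ∫|φ|² dx = 1.6800, and ∫φ*·x⁴·φ dx = 1.9357, so ⟨x⁴⟩ = 1.9357 / 1.6800.
⟨x⁴⟩ = 1.1522.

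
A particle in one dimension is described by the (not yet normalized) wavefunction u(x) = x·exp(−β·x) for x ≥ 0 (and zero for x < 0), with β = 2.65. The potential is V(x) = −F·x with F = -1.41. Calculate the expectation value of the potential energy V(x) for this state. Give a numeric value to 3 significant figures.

0.798

⟨V⟩ = ∫ V(x)·|u|² dx / ∫|u|² dx.
Every integrand reduces to terms xʲ·e^(−2βx) on [0, ∞); use ∫₀^∞ xʲ·e^(−2βx) dx = j!/(2β)^(j+1).
State is unnormalized: ∫|u|² dx = 0.013434, and ∫u*·V(x)·u dx = 0.010722, so ⟨V⟩ = 0.010722 / 0.013434.
⟨V⟩ = 0.79811.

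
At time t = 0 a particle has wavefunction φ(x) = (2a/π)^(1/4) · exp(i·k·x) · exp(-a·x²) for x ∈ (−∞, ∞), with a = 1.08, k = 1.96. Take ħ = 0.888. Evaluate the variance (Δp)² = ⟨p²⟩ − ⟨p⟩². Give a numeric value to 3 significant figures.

Compute ⟨p⟩ and ⟨p²⟩ separately; (Δp)² = ⟨p²⟩ − ⟨p⟩².
Gaussian moments: ∫x^(2j)·e^(−2ax²) dx = (2j−1)!!/(4a)^j · √(π/(2a)), odd powers integrate to 0; here √(π/(2a)) = 1.2060. Derivatives: φ′ = (ik − 2ax)·φ, φ″ = ((ik − 2ax)² − 2a)·φ; the odd-in-x pieces drop out.
⟨p⟩ = 1.7405 and ⟨p²⟩ = 3.8809.
(Δp)² = 3.8809 − (1.7405)² = 0.85163.

0.852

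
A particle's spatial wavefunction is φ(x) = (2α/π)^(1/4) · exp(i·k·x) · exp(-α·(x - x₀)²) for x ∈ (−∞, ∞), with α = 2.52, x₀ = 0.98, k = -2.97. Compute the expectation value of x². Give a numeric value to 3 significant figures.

1.06

⟨x²⟩ = ∫ x²·|φ|² dx (integrals over the domain).
Gaussian moments (u = x − x₀): ∫u^(2j)·e^(−2αu²) du = (2j−1)!!/(4α)^j · √(π/(2α)), odd powers integrate to 0; here √(π/(2α)) = 0.78951.
⟨x²⟩ = 1.0596.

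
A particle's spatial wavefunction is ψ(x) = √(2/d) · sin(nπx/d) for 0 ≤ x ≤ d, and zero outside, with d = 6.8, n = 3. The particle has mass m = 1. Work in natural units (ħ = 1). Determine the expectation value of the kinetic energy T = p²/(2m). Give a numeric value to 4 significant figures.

0.9605

T = −(ħ²/2m) d²/dx², so ⟨T⟩ = −(ħ²/2m) ∫ ψ*·ψ'' dx; with m = 1.
d/dx sin(nπx/d) = (nπ/d)·cos(nπx/d) and d²/dx² sin(nπx/d) = −(nπ/d)²·sin(nπx/d); on 0 ≤ x ≤ d, ∫sin²(nπx/d) dx = d/2 and ∫sin(nπx/d)·cos(nπx/d) dx = 0.
⟨T⟩ = 0.96049.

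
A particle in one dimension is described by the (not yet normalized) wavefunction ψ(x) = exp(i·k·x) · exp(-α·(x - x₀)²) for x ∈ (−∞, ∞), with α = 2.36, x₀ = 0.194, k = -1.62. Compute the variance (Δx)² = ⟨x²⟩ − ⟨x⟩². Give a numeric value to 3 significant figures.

Compute ⟨x⟩ and ⟨x²⟩ separately, then (Δx)² = ⟨x²⟩ − ⟨x⟩².
Gaussian moments (u = x − x₀): ∫u^(2j)·e^(−2αu²) du = (2j−1)!!/(4α)^j · √(π/(2α)), odd powers integrate to 0; here √(π/(2α)) = 0.81584.
Normalization: ∫|ψ|² dx = 0.81584.
⟨x⟩ = 0.19400 and ⟨x²⟩ = 0.14357.
(Δx)² = 0.14357 − (0.19400)² = 0.10593.

0.106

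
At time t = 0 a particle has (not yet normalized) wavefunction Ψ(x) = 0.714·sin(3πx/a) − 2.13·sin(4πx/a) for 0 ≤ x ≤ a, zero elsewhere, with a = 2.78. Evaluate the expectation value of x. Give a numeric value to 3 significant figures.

1.72

⟨x⟩ = ∫ x·|Ψ|² dx / ∫|Ψ|² dx (integrals over the domain).
On 0 ≤ x ≤ a (j ≠ l): ∫sin²(jπx/a) dx = a/2, ∫sin(jπx/a)·sin(lπx/a) dx = 0; diagonal moments ∫x·sin²(jπx/a) dx = a²/4, ∫x²·sin²(jπx/a) dx = a³·(1/6 − 1/(4j²π²)); cross terms ∫x·sin(jπx/a)·sin(lπx/a) dx = 0 for j + l even and −4jla²/(π²(j² − l²)²) for j + l odd, ∫x²·sin(jπx/a)·sin(lπx/a) dx = (−1)^(j+l)·4jla³/(π²(j² − l²)²); higher powers the same way via product-to-sum and parts.
State is unnormalized: ∫|Ψ|² dx = 7.0149, and ∫Ψ*·x·Ψ dx = 12.084, so ⟨x⟩ = 12.084 / 7.0149.
⟨x⟩ = 1.7226.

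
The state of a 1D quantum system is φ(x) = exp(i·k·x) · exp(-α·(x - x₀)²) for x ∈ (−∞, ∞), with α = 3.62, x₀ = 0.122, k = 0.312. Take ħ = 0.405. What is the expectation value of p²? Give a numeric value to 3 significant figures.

0.610

p² φ = −ħ² d²φ/dx²; ⟨p²⟩ = −ħ² ∫ φ*·φ'' dx / ∫|φ|² dx.
Gaussian moments (u = x − x₀): ∫u^(2j)·e^(−2αu²) du = (2j−1)!!/(4α)^j · √(π/(2α)), odd powers integrate to 0; here √(π/(2α)) = 0.65873. Derivatives: φ′ = (ik − 2αu)·φ, φ″ = ((ik − 2αu)² − 2α)·φ; the odd-in-u pieces drop out.
State is unnormalized: ∫|φ|² dx = 0.65873, and ∫φ*·(−ħ² φ'') dx = 0.40165, so ⟨p²⟩ = 0.40165 / 0.65873.
⟨p²⟩ = 0.60974.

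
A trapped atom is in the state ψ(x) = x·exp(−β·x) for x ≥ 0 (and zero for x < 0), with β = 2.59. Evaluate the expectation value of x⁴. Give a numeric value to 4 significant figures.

0.5000

⟨x⁴⟩ = ∫ x⁴·|ψ|² dx / ∫|ψ|² dx (integrals over the domain).
Every integrand reduces to terms xʲ·e^(−2βx) on [0, ∞); use ∫₀^∞ xʲ·e^(−2βx) dx = j!/(2β)^(j+1).
State is unnormalized: ∫|ψ|² dx = 0.014389, and ∫ψ*·x⁴·ψ dx = 0.0071949, so ⟨x⁴⟩ = 0.0071949 / 0.014389.
⟨x⁴⟩ = 0.50002.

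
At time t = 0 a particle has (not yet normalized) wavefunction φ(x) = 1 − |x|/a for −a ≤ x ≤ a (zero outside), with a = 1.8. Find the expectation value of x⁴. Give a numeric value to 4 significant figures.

0.2999

⟨x⁴⟩ = ∫ x⁴·|φ|² dx / ∫|φ|² dx (integrals over the domain).
φ is even, so ∫ over [−a, a] = 2∫₀ᵃ with φ = 1 − x/a there: ∫₀ᵃ (1 − x/a)² dx = a/3, ∫₀ᵃ x²(1 − x/a)² dx = a³/30, ∫₀ᵃ x⁴(1 − x/a)² dx = a⁵/105.
State is unnormalized: ∫|φ|² dx = 1.2000, and ∫φ*·x⁴·φ dx = 0.35992, so ⟨x⁴⟩ = 0.35992 / 1.2000.
⟨x⁴⟩ = 0.29993.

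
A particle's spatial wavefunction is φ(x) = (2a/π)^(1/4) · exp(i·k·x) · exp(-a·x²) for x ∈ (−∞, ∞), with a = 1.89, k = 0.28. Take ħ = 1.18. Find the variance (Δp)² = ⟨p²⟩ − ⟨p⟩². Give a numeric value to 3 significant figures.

2.63

Compute ⟨p⟩ and ⟨p²⟩ separately; (Δp)² = ⟨p²⟩ − ⟨p⟩².
Gaussian moments: ∫x^(2j)·e^(−2ax²) dx = (2j−1)!!/(4a)^j · √(π/(2a)), odd powers integrate to 0; here √(π/(2a)) = 0.91165. Derivatives: φ′ = (ik − 2ax)·φ, φ″ = ((ik − 2ax)² − 2a)·φ; the odd-in-x pieces drop out.
⟨p⟩ = 0.33040 and ⟨p²⟩ = 2.7408.
(Δp)² = 2.7408 − (0.33040)² = 2.6316.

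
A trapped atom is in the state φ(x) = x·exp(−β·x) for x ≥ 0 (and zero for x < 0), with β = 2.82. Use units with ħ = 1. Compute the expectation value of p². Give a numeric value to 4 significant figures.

7.952

p² φ = −ħ² d²φ/dx²; ⟨p²⟩ = −ħ² ∫ φ*·φ'' dx / ∫|φ|² dx.
Differentiate x·exp(−β·x) with the product rule; every integrand then reduces to terms xʲ·e^(−2βx) on [0, ∞), with ∫₀^∞ xʲ·e^(−2βx) dx = j!/(2β)^(j+1).
State is unnormalized: ∫|φ|² dx = 0.011148, and ∫φ*·(−ħ² φ'') dx = 0.088652, so ⟨p²⟩ = 0.088652 / 0.011148.
⟨p²⟩ = 7.9524.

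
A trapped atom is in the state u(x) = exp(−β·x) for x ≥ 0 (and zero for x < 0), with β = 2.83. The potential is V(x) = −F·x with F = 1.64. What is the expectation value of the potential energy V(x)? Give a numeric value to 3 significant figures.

-0.290

⟨V⟩ = ∫ V(x)·|u|² dx / ∫|u|² dx.
Every integrand reduces to terms xʲ·e^(−2βx) on [0, ∞); use ∫₀^∞ xʲ·e^(−2βx) dx = j!/(2β)^(j+1).
State is unnormalized: ∫|u|² dx = 0.17668, and ∫u*·V(x)·u dx = -0.051193, so ⟨V⟩ = -0.051193 / 0.17668.
⟨V⟩ = -0.28975.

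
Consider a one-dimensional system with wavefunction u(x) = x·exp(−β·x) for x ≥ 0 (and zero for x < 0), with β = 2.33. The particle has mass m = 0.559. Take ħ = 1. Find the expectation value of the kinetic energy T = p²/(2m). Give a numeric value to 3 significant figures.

4.86

T = −(ħ²/2m) d²/dx², so ⟨T⟩ = −(ħ²/2m) ∫ u*·u'' dx / ∫|u|² dx; with m = 0.559.
Differentiate x·exp(−β·x) with the product rule; every integrand then reduces to terms xʲ·e^(−2βx) on [0, ∞), with ∫₀^∞ xʲ·e^(−2βx) dx = j!/(2β)^(j+1).
State is unnormalized: ∫|u|² dx = 0.019764, and ∫u*·(−ħ²/2m · u'') dx = 0.095972, so ⟨T⟩ = 0.095972 / 0.019764.
⟨T⟩ = 4.8559.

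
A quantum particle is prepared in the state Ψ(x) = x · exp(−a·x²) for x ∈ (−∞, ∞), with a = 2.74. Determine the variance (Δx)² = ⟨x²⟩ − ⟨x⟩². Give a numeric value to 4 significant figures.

0.2737

Compute ⟨x⟩ and ⟨x²⟩ separately, then (Δx)² = ⟨x²⟩ − ⟨x⟩².
Expand each integrand as polynomial × e^(−2ax²) and use ∫x^(2j)·e^(−2ax²) dx = (2j−1)!!/(4a)^j · √(π/(2a)), odd powers → 0; here √(π/(2a)) = 0.75715.
Normalization: ∫|Ψ|² dx = 0.069083.
⟨x⟩ = 0.0000 and ⟨x²⟩ = 0.27372.
(Δx)² = 0.27372 − (0.0000)² = 0.27372.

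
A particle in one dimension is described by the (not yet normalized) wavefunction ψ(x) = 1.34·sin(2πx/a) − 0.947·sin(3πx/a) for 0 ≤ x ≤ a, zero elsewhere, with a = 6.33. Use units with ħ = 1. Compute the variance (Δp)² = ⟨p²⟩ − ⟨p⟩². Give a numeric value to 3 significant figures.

Compute ⟨p⟩ and ⟨p²⟩ separately; (Δp)² = ⟨p²⟩ − ⟨p⟩².
d²/dx² sin(jπx/a) = −(jπ/a)²·sin(jπx/a); on 0 ≤ x ≤ a, ∫sin²(jπx/a) dx = a/2 and ∫sin(jπx/a)·sin(lπx/a) dx = 0 for j ≠ l, so only diagonal terms survive in ∫|ψ|² and ∫ψ·ψ″; ∫ψ·ψ′ dx = [ψ²/2] between the walls = 0.
Normalization: ∫|ψ|² dx = 8.5215.
⟨p⟩ = 0.0000 and ⟨p²⟩ = 1.3955.
(Δp)² = 1.3955 − (0.0000)² = 1.3955.

1.40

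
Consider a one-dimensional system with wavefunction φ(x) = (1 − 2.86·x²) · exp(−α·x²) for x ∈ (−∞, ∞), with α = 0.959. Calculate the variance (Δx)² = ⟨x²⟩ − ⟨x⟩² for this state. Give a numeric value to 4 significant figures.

Compute ⟨x⟩ and ⟨x²⟩ separately, then (Δx)² = ⟨x²⟩ − ⟨x⟩².
Expand each integrand as polynomial × e^(−2αx²) and use ∫x^(2j)·e^(−2αx²) dx = (2j−1)!!/(4α)^j · √(π/(2α)), odd powers → 0; here √(π/(2α)) = 1.2798.
Normalization: ∫|φ|² dx = 1.5057.
⟨x⟩ = 0.0000 and ⟨x²⟩ = 1.0779.
(Δx)² = 1.0779 − (0.0000)² = 1.0779.

1.078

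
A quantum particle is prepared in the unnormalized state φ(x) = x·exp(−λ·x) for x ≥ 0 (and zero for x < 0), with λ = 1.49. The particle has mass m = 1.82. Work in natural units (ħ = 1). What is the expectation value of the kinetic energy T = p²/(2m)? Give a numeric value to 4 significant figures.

T = −(ħ²/2m) d²/dx², so ⟨T⟩ = −(ħ²/2m) ∫ φ*·φ'' dx / ∫|φ|² dx; with m = 1.82.
Differentiate x·exp(−λ·x) with the product rule; every integrand then reduces to terms xʲ·e^(−2λx) on [0, ∞), with ∫₀^∞ xʲ·e^(−2λx) dx = j!/(2λ)^(j+1).
State is unnormalized: ∫|φ|² dx = 0.075576, and ∫φ*·(−ħ²/2m · φ'') dx = 0.046095, so ⟨T⟩ = 0.046095 / 0.075576.
⟨T⟩ = 0.60992.

0.6099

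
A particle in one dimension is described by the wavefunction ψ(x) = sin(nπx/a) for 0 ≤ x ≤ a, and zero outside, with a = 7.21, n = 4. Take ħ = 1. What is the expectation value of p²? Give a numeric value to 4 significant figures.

3.038

p² ψ = −ħ² d²ψ/dx²; ⟨p²⟩ = −ħ² ∫ ψ*·ψ'' dx / ∫|ψ|² dx.
d/dx sin(nπx/a) = (nπ/a)·cos(nπx/a) and d²/dx² sin(nπx/a) = −(nπ/a)²·sin(nπx/a); on 0 ≤ x ≤ a, ∫sin²(nπx/a) dx = a/2 and ∫sin(nπx/a)·cos(nπx/a) dx = 0.
State is unnormalized: ∫|ψ|² dx = 3.6050, and ∫ψ*·(−ħ² ψ'') dx = 10.951, so ⟨p²⟩ = 10.951 / 3.6050.
⟨p²⟩ = 3.0377.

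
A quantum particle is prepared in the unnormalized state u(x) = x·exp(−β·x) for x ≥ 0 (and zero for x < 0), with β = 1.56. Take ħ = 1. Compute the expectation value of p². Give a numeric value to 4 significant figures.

2.434

p² u = −ħ² d²u/dx²; ⟨p²⟩ = −ħ² ∫ u*·u'' dx / ∫|u|² dx.
Differentiate x·exp(−β·x) with the product rule; every integrand then reduces to terms xʲ·e^(−2βx) on [0, ∞), with ∫₀^∞ xʲ·e^(−2βx) dx = j!/(2β)^(j+1).
State is unnormalized: ∫|u|² dx = 0.065852, and ∫u*·(−ħ² u'') dx = 0.16026, so ⟨p²⟩ = 0.16026 / 0.065852.
⟨p²⟩ = 2.4336.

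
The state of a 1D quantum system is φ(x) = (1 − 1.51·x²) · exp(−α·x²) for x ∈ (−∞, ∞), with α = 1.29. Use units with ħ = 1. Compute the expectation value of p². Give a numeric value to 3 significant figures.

4.20

p² φ = −ħ² d²φ/dx²; ⟨p²⟩ = −ħ² ∫ φ*·φ'' dx / ∫|φ|² dx.
Expand each integrand as polynomial × e^(−2αx²) and use ∫x^(2j)·e^(−2αx²) dx = (2j−1)!!/(4α)^j · √(π/(2α)), odd powers → 0; here √(π/(2α)) = 1.1035. Differentiate with the product rule, d/dx e^(−αx²) = −2αx·e^(−αx²).
State is unnormalized: ∫|φ|² dx = 0.74114, and ∫φ*·(−ħ² φ'') dx = 3.1099, so ⟨p²⟩ = 3.1099 / 0.74114.
⟨p²⟩ = 4.1962.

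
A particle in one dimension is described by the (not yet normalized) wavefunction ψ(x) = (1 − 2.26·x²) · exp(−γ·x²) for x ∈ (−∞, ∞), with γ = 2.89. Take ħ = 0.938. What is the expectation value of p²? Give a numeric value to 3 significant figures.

p² ψ = −ħ² d²ψ/dx²; ⟨p²⟩ = −ħ² ∫ ψ*·ψ'' dx / ∫|ψ|² dx.
Expand each integrand as polynomial × e^(−2γx²) and use ∫x^(2j)·e^(−2γx²) dx = (2j−1)!!/(4γ)^j · √(π/(2γ)), odd powers → 0; here √(π/(2γ)) = 0.73724. Differentiate with the product rule, d/dx e^(−γx²) = −2γx·e^(−γx²).
State is unnormalized: ∫|ψ|² dx = 0.53351, and ∫ψ*·(−ħ² ψ'') dx = 3.1092, so ⟨p²⟩ = 3.1092 / 0.53351.
⟨p²⟩ = 5.8277.

5.83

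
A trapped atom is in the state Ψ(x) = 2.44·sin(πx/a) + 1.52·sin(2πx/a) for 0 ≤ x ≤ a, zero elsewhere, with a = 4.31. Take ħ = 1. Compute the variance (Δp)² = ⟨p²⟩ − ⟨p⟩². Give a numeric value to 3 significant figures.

Compute ⟨p⟩ and ⟨p²⟩ separately; (Δp)² = ⟨p²⟩ − ⟨p⟩².
d²/dx² sin(jπx/a) = −(jπ/a)²·sin(jπx/a); on 0 ≤ x ≤ a, ∫sin²(jπx/a) dx = a/2 and ∫sin(jπx/a)·sin(lπx/a) dx = 0 for j ≠ l, so only diagonal terms survive in ∫|Ψ|² and ∫Ψ·Ψ″; ∫Ψ·Ψ′ dx = [Ψ²/2] between the walls = 0.
Normalization: ∫|Ψ|² dx = 17.809.
⟨p⟩ = 0.0000 and ⟨p²⟩ = 0.97693.
(Δp)² = 0.97693 − (0.0000)² = 0.97693.

0.977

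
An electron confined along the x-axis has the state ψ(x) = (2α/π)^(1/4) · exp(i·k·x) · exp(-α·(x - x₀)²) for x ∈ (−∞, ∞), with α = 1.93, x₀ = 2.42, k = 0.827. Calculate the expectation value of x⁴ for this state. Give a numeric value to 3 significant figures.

38.9

⟨x⁴⟩ = ∫ x⁴·|ψ|² dx (integrals over the domain).
Gaussian moments (u = x − x₀): ∫u^(2j)·e^(−2αu²) du = (2j−1)!!/(4α)^j · √(π/(2α)), odd powers integrate to 0; here √(π/(2α)) = 0.90216.
⟨x⁴⟩ = 38.899.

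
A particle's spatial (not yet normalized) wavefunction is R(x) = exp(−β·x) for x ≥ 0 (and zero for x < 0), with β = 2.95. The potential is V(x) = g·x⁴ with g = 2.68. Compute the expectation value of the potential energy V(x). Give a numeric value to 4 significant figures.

⟨V⟩ = ∫ V(x)·|R|² dx / ∫|R|² dx.
Every integrand reduces to terms xʲ·e^(−2βx) on [0, ∞); use ∫₀^∞ xʲ·e^(−2βx) dx = j!/(2β)^(j+1).
State is unnormalized: ∫|R|² dx = 0.16949, and ∫R*·V(x)·R dx = 0.0089968, so ⟨V⟩ = 0.0089968 / 0.16949.
⟨V⟩ = 0.053081.

0.05308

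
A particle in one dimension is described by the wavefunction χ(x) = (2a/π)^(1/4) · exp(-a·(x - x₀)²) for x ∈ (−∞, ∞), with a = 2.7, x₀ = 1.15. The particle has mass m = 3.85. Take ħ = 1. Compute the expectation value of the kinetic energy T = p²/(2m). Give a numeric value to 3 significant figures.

T = −(ħ²/2m) d²/dx², so ⟨T⟩ = −(ħ²/2m) ∫ χ*·χ'' dx; with m = 3.85.
Gaussian moments (u = x − x₀): ∫u^(2j)·e^(−2au²) du = (2j−1)!!/(4a)^j · √(π/(2a)), odd powers integrate to 0; here √(π/(2a)) = 0.76274. Derivatives: d/dx e^(−au²) = −2au·e^(−au²), d²/dx² e^(−au²) = (4a²u² − 2a)·e^(−au²).
⟨T⟩ = 0.35065.

0.351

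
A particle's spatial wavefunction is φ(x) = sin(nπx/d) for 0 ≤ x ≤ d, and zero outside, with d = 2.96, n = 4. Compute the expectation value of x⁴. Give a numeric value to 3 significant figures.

14.9

⟨x⁴⟩ = ∫ x⁴·|φ|² dx / ∫|φ|² dx (integrals over the domain).
With sin²θ = (1 − cos2θ)/2 on 0 ≤ x ≤ d: ∫sin²(nπx/d) dx = d/2, ∫x·sin²(nπx/d) dx = d²/4, ∫x²·sin²(nπx/d) dx = d³·(1/6 − 1/(4n²π²)); higher powers xᵏ the same way, integrating xᵏ·cos(2nπx/d) by parts.
State is unnormalized: ∫|φ|² dx = 1.4800, and ∫φ*·x⁴·φ dx = 22.010, so ⟨x⁴⟩ = 22.010 / 1.4800.
⟨x⁴⟩ = 14.872.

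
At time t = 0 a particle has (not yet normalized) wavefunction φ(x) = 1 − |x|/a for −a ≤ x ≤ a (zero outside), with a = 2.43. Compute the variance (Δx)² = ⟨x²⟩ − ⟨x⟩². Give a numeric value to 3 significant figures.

Compute ⟨x⟩ and ⟨x²⟩ separately, then (Δx)² = ⟨x²⟩ − ⟨x⟩².
φ is even, so ∫ over [−a, a] = 2∫₀ᵃ with φ = 1 − x/a there: ∫₀ᵃ (1 − x/a)² dx = a/3, ∫₀ᵃ x²(1 − x/a)² dx = a³/30, ∫₀ᵃ x⁴(1 − x/a)² dx = a⁵/105.
Normalization: ∫|φ|² dx = 1.6200.
⟨x⟩ = 0.0000 and ⟨x²⟩ = 0.59049.
(Δx)² = 0.59049 − (0.0000)² = 0.59049.

0.590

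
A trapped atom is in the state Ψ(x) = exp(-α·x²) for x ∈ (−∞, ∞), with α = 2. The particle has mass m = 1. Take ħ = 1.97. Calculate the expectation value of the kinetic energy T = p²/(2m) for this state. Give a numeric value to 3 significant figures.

T = −(ħ²/2m) d²/dx², so ⟨T⟩ = −(ħ²/2m) ∫ Ψ*·Ψ'' dx / ∫|Ψ|² dx; with m = 1.
Gaussian moments: ∫x^(2j)·e^(−2αx²) dx = (2j−1)!!/(4α)^j · √(π/(2α)), odd powers integrate to 0; here √(π/(2α)) = 0.88623. Derivatives: d/dx e^(−αx²) = −2αx·e^(−αx²), d²/dx² e^(−αx²) = (4α²x² − 2α)·e^(−αx²).
State is unnormalized: ∫|Ψ|² dx = 0.88623, and ∫Ψ*·(−ħ²/2m · Ψ'') dx = 3.4394, so ⟨T⟩ = 3.4394 / 0.88623.
⟨T⟩ = 3.8809.

3.88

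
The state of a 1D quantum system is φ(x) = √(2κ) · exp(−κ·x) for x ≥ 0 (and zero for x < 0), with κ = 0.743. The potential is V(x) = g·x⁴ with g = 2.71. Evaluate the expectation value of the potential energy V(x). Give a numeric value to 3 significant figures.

⟨V⟩ = ∫ V(x)·|φ|² dx.
Every integrand reduces to terms xʲ·e^(−2κx) on [0, ∞); use ∫₀^∞ xʲ·e^(−2κx) dx = j!/(2κ)^(j+1).
⟨V⟩ = 13.338.

13.3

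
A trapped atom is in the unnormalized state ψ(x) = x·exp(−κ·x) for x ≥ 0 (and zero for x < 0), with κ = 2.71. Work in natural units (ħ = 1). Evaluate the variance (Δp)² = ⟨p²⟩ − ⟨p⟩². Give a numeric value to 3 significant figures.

7.34

Compute ⟨p⟩ and ⟨p²⟩ separately; (Δp)² = ⟨p²⟩ − ⟨p⟩².
Differentiate x·exp(−κ·x) with the product rule; every integrand then reduces to terms xʲ·e^(−2κx) on [0, ∞), with ∫₀^∞ xʲ·e^(−2κx) dx = j!/(2κ)^(j+1).
Normalization: ∫|ψ|² dx = 0.012561.
⟨p⟩ = 0.0000 and ⟨p²⟩ = 7.3441.
(Δp)² = 7.3441 − (0.0000)² = 7.3441.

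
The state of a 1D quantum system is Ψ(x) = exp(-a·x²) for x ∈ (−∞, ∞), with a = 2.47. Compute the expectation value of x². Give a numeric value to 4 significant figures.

⟨x²⟩ = ∫ x²·|Ψ|² dx / ∫|Ψ|² dx (integrals over the domain).
Gaussian moments: ∫x^(2j)·e^(−2ax²) dx = (2j−1)!!/(4a)^j · √(π/(2a)), odd powers integrate to 0; here √(π/(2a)) = 0.79746.
State is unnormalized: ∫|Ψ|² dx = 0.79746, and ∫Ψ*·x²·Ψ dx = 0.080715, so ⟨x²⟩ = 0.080715 / 0.79746.
⟨x²⟩ = 0.10121.

0.1012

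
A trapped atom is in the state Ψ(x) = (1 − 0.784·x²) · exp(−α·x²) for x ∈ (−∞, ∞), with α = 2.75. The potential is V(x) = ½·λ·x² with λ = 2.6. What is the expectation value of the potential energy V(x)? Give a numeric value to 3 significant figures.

0.0878

⟨V⟩ = ∫ V(x)·|Ψ|² dx / ∫|Ψ|² dx.
Expand each integrand as polynomial × e^(−2αx²) and use ∫x^(2j)·e^(−2αx²) dx = (2j−1)!!/(4α)^j · √(π/(2α)), odd powers → 0; here √(π/(2α)) = 0.75578.
State is unnormalized: ∫|Ψ|² dx = 0.65956, and ∫Ψ*·V(x)·Ψ dx = 0.057929, so ⟨V⟩ = 0.057929 / 0.65956.
⟨V⟩ = 0.087829.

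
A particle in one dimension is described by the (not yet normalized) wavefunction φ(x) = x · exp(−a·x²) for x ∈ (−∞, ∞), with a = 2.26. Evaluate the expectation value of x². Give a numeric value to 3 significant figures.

⟨x²⟩ = ∫ x²·|φ|² dx / ∫|φ|² dx (integrals over the domain).
Expand each integrand as polynomial × e^(−2ax²) and use ∫x^(2j)·e^(−2ax²) dx = (2j−1)!!/(4a)^j · √(π/(2a)), odd powers → 0; here √(π/(2a)) = 0.83369.
State is unnormalized: ∫|φ|² dx = 0.092223, and ∫φ*·x²·φ dx = 0.030605, so ⟨x²⟩ = 0.030605 / 0.092223.
⟨x²⟩ = 0.33186.

0.332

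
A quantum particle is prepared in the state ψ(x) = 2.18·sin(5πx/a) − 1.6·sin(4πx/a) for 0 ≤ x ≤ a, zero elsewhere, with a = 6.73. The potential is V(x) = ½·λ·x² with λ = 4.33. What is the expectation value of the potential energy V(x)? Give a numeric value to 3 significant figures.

51.2

⟨V⟩ = ∫ V(x)·|ψ|² dx / ∫|ψ|² dx.
On 0 ≤ x ≤ a (j ≠ l): ∫sin²(jπx/a) dx = a/2, ∫sin(jπx/a)·sin(lπx/a) dx = 0; diagonal moments ∫x·sin²(jπx/a) dx = a²/4, ∫x²·sin²(jπx/a) dx = a³·(1/6 − 1/(4j²π²)); cross terms ∫x·sin(jπx/a)·sin(lπx/a) dx = 0 for j + l even and −4jla²/(π²(j² − l²)²) for j + l odd, ∫x²·sin(jπx/a)·sin(lπx/a) dx = (−1)^(j+l)·4jla³/(π²(j² − l²)²); higher powers the same way via product-to-sum and parts.
State is unnormalized: ∫|ψ|² dx = 24.606, and ∫ψ*·V(x)·ψ dx = 1259.1, so ⟨V⟩ = 1259.1 / 24.606.
⟨V⟩ = 51.171.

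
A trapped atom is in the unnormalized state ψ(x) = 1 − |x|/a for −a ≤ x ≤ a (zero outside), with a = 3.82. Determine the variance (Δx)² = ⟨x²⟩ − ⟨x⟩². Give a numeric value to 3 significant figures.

Compute ⟨x⟩ and ⟨x²⟩ separately, then (Δx)² = ⟨x²⟩ − ⟨x⟩².
ψ is even, so ∫ over [−a, a] = 2∫₀ᵃ with ψ = 1 − x/a there: ∫₀ᵃ (1 − x/a)² dx = a/3, ∫₀ᵃ x²(1 − x/a)² dx = a³/30, ∫₀ᵃ x⁴(1 − x/a)² dx = a⁵/105.
Normalization: ∫|ψ|² dx = 2.5467.
⟨x⟩ = 0.0000 and ⟨x²⟩ = 1.4592.
(Δx)² = 1.4592 − (0.0000)² = 1.4592.

1.46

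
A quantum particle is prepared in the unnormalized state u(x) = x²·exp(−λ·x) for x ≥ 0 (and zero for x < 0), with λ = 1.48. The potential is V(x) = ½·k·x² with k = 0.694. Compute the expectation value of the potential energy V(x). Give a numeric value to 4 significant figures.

1.188

⟨V⟩ = ∫ V(x)·|u|² dx / ∫|u|² dx.
Every integrand reduces to terms xʲ·e^(−2λx) on [0, ∞); use ∫₀^∞ xʲ·e^(−2λx) dx = j!/(2λ)^(j+1).
State is unnormalized: ∫|u|² dx = 0.10562, and ∫u*·V(x)·u dx = 0.12549, so ⟨V⟩ = 0.12549 / 0.10562.
⟨V⟩ = 1.1881.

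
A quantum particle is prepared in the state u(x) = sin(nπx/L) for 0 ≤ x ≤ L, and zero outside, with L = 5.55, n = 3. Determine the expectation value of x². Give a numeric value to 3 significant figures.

⟨x²⟩ = ∫ x²·|u|² dx / ∫|u|² dx (integrals over the domain).
With sin²θ = (1 − cos2θ)/2 on 0 ≤ x ≤ L: ∫sin²(nπx/L) dx = L/2, ∫x·sin²(nπx/L) dx = L²/4, ∫x²·sin²(nπx/L) dx = L³·(1/6 − 1/(4n²π²)); higher powers xᵏ the same way, integrating xᵏ·cos(2nπx/L) by parts.
State is unnormalized: ∫|u|² dx = 2.7750, and ∫u*·x²·u dx = 28.011, so ⟨x²⟩ = 28.011 / 2.7750.
⟨x²⟩ = 10.094.

10.1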